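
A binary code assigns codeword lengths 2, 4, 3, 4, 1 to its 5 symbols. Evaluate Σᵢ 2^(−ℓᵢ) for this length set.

1

With common denominator 2^4 = 16: Σ 2^(−ℓᵢ) = 4/16 + 1/16 + 2/16 + 1/16 + 8/16 = 16/16 = 1.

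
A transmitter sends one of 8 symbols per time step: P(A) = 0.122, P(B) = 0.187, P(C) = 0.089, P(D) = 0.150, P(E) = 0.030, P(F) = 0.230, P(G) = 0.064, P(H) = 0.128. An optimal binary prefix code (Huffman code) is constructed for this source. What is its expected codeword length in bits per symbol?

2.86 bits/symbol

Repeatedly combine the two least-probable nodes; the expected code length is the sum of the merged weights.
merge 3/100 + 8/125 → 47/500
merge 89/1000 + 47/500 → 183/1000
merge 61/500 + 16/125 → 1/4
merge 3/20 + 183/1000 → 333/1000
merge 187/1000 + 23/100 → 417/1000
merge 1/4 + 333/1000 → 583/1000
merge 417/1000 + 583/1000 → 1
L = 47/500 + 183/1000 + 1/4 + 333/1000 + 417/1000 + 583/1000 + 1 = 143/50 = 2.86 bits/symbol.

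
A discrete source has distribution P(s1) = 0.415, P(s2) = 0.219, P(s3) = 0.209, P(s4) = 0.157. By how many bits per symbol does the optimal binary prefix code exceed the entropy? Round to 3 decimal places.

Entropy H = −Σ p log₂ p ≈ 1.8978 bits.
Huffman merges: 157/1000+209/1000→183/500; 219/1000+183/500→117/200; 83/200+117/200→1. L = 1951/1000 ≈ 1.9510.
L − H = 1.9510 − 1.8978 = 0.053 bits.

0.053 bits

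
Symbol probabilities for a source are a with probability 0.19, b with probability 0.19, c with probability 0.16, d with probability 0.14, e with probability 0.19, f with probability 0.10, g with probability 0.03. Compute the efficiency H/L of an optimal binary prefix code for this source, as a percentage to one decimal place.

97.1%

Entropy H = −Σ p log₂ p ≈ 2.6698 bits.
Huffman merges: 3/100+1/10→13/100; 13/100+7/50→27/100; 4/25+19/100→7/20; 19/100+19/100→19/50; 27/100+7/20→31/50; 19/50+31/50→1. L = 11/4 ≈ 2.7500.
Efficiency = H/L = 2.6698/2.7500 = 97.1%.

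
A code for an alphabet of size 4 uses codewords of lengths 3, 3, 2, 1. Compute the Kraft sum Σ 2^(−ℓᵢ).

With common denominator 2^3 = 8: Σ 2^(−ℓᵢ) = 1/8 + 1/8 + 2/8 + 4/8 = 8/8 = 1.

1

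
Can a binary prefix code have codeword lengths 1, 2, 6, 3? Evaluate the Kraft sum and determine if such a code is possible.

0.890625; yes

With common denominator 2^6 = 64: Σ 2^(−ℓᵢ) = 32/64 + 16/64 + 1/64 + 8/64 = 57/64 = 0.890625.
Kraft's inequality requires Σ ≤ 1; here Σ = 0.890625 ≤ 1, so such a prefix code exists.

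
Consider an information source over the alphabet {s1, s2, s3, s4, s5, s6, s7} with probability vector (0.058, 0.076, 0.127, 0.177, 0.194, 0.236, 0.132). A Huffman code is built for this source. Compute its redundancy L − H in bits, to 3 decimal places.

Entropy H = −Σ p log₂ p ≈ 2.6773 bits.
Huffman merges: 29/500+19/250→67/500; 127/1000+33/250→259/1000; 67/500+177/1000→311/1000; 97/500+59/250→43/100; 259/1000+311/1000→57/100; 43/100+57/100→1. L = 338/125 ≈ 2.7040.
L − H = 2.7040 − 2.6773 = 0.027 bits.

0.027 bits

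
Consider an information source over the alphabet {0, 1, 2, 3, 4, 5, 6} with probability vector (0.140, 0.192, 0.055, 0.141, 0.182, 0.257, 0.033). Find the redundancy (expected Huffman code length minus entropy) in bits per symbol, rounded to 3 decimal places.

Entropy H = −Σ p log₂ p ≈ 2.5964 bits.
Huffman merges: 33/1000+11/200→11/125; 11/125+7/50→57/250; 141/1000+91/500→323/1000; 24/125+57/250→21/50; 257/1000+323/1000→29/50; 21/50+29/50→1. L = 2639/1000 ≈ 2.6390.
L − H = 2.6390 − 2.5964 = 0.043 bits.

0.043 bits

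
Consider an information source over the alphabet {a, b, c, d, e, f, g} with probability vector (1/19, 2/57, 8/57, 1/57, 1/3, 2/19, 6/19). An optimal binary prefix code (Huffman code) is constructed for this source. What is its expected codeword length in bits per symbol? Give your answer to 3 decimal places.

2.368 bits/symbol

Repeatedly combine the two least-probable nodes; the expected code length is the sum of the merged weights.
merge 1/57 + 2/57 → 1/19
merge 1/19 + 1/19 → 2/19
merge 2/19 + 2/19 → 4/19
merge 8/57 + 4/19 → 20/57
merge 6/19 + 1/3 → 37/57
merge 20/57 + 37/57 → 1
L = 1/19 + 2/19 + 4/19 + 20/57 + 37/57 + 1 = 45/19 ≈ 2.368 bits/symbol.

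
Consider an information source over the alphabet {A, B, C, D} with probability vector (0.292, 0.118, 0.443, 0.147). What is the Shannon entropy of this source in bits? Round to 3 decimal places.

1.809 bits

H = −Σ pᵢ log₂ pᵢ.
−0.292·log₂(0.292) = 0.5186
−0.118·log₂(0.118) = 0.3638
−0.443·log₂(0.443) = 0.5204
−0.147·log₂(0.147) = 0.4066
Sum ≈ 1.8094 → 1.809 bits.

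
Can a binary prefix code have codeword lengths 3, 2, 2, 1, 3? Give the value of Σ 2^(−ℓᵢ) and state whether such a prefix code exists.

With common denominator 2^3 = 8: Σ 2^(−ℓᵢ) = 1/8 + 2/8 + 2/8 + 4/8 + 1/8 = 10/8 = 1.25.
Kraft's inequality requires Σ ≤ 1; here Σ = 1.25 > 1, so no such prefix code exists.

1.25; no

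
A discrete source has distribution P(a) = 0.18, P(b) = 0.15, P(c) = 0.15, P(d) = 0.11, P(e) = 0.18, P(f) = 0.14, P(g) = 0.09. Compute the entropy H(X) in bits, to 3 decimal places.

2.772 bits

H = −Σ pᵢ log₂ pᵢ.
−0.18·log₂(0.18) = 0.4453
−0.15·log₂(0.15) = 0.4105
−0.15·log₂(0.15) = 0.4105
−0.11·log₂(0.11) = 0.3503
−0.18·log₂(0.18) = 0.4453
−0.14·log₂(0.14) = 0.3971
−0.09·log₂(0.09) = 0.3127
Sum ≈ 2.7718 → 2.772 bits.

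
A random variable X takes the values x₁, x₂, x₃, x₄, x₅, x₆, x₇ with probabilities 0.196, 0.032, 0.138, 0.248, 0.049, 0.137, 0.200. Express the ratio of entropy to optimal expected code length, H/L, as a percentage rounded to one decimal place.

98.1%

Entropy H = −Σ p log₂ p ≈ 2.5834 bits.
Huffman merges: 4/125+49/1000→81/1000; 81/1000+137/1000→109/500; 69/500+49/250→167/500; 1/5+109/500→209/500; 31/125+167/500→291/500; 209/500+291/500→1. L = 2633/1000 ≈ 2.6330.
Efficiency = H/L = 2.5834/2.6330 = 98.1%.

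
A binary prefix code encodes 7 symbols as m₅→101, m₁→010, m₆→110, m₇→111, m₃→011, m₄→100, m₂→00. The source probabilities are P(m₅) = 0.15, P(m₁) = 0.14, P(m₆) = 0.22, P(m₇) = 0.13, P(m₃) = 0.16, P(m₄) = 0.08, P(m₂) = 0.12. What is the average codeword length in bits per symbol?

2.88 bits/symbol

L̄ = Σ pᵢ·ℓᵢ = 0.15·3 + 0.14·3 + 0.22·3 + 0.13·3 + 0.16·3 + 0.08·3 + 0.12·2 = 2.88 bits/symbol.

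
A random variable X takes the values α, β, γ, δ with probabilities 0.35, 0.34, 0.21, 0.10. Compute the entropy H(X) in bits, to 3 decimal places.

H = −Σ pᵢ log₂ pᵢ.
−0.35·log₂(0.35) = 0.5301
−0.34·log₂(0.34) = 0.5292
−0.21·log₂(0.21) = 0.4728
−0.10·log₂(0.10) = 0.3322
Sum ≈ 1.8643 → 1.864 bits.

1.864 bits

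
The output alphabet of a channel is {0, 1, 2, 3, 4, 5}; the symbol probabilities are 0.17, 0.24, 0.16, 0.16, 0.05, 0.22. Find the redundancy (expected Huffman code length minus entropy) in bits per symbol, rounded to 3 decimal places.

0.069 bits

Entropy H = −Σ p log₂ p ≈ 2.4714 bits.
Huffman merges: 1/20+4/25→21/100; 4/25+17/100→33/100; 21/100+11/50→43/100; 6/25+33/100→57/100; 43/100+57/100→1. L = 127/50 ≈ 2.5400.
L − H = 2.5400 − 2.4714 = 0.069 bits.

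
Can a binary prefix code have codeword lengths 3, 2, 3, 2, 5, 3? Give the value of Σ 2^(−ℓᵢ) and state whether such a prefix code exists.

With common denominator 2^5 = 32: Σ 2^(−ℓᵢ) = 4/32 + 8/32 + 4/32 + 8/32 + 1/32 + 4/32 = 29/32 = 0.90625.
Kraft's inequality requires Σ ≤ 1; here Σ = 0.90625 ≤ 1, so such a prefix code exists.

0.90625; yes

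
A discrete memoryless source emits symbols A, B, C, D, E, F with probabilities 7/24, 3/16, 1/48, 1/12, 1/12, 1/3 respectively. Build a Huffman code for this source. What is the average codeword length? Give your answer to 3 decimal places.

Repeatedly combine the two least-probable nodes; the expected code length is the sum of the merged weights.
merge 1/48 + 1/12 → 5/48
merge 1/12 + 5/48 → 3/16
merge 3/16 + 3/16 → 3/8
merge 7/24 + 1/3 → 5/8
merge 3/8 + 5/8 → 1
L = 5/48 + 3/16 + 3/8 + 5/8 + 1 = 55/24 ≈ 2.292 bits/symbol.

2.292 bits/symbol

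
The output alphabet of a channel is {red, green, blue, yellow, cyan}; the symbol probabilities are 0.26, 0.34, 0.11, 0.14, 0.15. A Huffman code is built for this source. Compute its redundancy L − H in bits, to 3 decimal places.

0.058 bits

Entropy H = −Σ p log₂ p ≈ 2.1924 bits.
Huffman merges: 11/100+7/50→1/4; 3/20+1/4→2/5; 13/50+17/50→3/5; 2/5+3/5→1. L = 9/4 ≈ 2.2500.
L − H = 2.2500 − 2.1924 = 0.058 bits.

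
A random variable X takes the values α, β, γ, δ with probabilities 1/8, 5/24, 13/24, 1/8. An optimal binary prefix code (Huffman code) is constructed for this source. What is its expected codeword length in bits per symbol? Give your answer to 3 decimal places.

Repeatedly combine the two least-probable nodes; the expected code length is the sum of the merged weights.
merge 1/8 + 1/8 → 1/4
merge 5/24 + 1/4 → 11/24
merge 11/24 + 13/24 → 1
L = 1/4 + 11/24 + 1 = 41/24 ≈ 1.708 bits/symbol.

1.708 bits/symbol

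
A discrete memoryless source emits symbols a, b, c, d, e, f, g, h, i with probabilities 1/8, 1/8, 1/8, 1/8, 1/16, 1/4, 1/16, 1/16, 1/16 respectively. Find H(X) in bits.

3 bits

Each probability is a power of 1/2, so log₂(1/p) is an integer.
H = Σ p·log₂(1/p) = 1/8·3 + 1/8·3 + 1/8·3 + 1/8·3 + 1/16·4 + 1/4·2 + 1/16·4 + 1/16·4 + 1/16·4 = 3 bits.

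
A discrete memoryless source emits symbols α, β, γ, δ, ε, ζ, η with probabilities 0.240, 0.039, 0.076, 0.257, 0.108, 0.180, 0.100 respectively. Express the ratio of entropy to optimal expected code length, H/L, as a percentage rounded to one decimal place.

Entropy H = −Σ p log₂ p ≈ 2.5873 bits.
Huffman merges: 39/1000+19/250→23/200; 1/10+27/250→26/125; 23/200+9/50→59/200; 26/125+6/25→56/125; 257/1000+59/200→69/125; 56/125+69/125→1. L = 1309/500 ≈ 2.6180.
Efficiency = H/L = 2.5873/2.6180 = 98.8%.

98.8%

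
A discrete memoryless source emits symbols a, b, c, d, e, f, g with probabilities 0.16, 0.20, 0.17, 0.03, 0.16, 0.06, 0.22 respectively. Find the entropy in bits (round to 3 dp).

2.621 bits

H = −Σ pᵢ log₂ pᵢ.
−0.16·log₂(0.16) = 0.4230
−0.20·log₂(0.20) = 0.4644
−0.17·log₂(0.17) = 0.4346
−0.03·log₂(0.03) = 0.1518
−0.16·log₂(0.16) = 0.4230
−0.06·log₂(0.06) = 0.2435
−0.22·log₂(0.22) = 0.4806
Sum ≈ 2.6209 → 2.621 bits.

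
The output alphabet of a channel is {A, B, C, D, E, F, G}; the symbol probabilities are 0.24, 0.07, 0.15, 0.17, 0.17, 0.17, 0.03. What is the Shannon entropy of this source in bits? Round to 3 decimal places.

H = −Σ pᵢ log₂ pᵢ.
−0.24·log₂(0.24) = 0.4941
−0.07·log₂(0.07) = 0.2686
−0.15·log₂(0.15) = 0.4105
−0.17·log₂(0.17) = 0.4346
−0.17·log₂(0.17) = 0.4346
−0.17·log₂(0.17) = 0.4346
−0.03·log₂(0.03) = 0.1518
Sum ≈ 2.6288 → 2.629 bits.

2.629 bits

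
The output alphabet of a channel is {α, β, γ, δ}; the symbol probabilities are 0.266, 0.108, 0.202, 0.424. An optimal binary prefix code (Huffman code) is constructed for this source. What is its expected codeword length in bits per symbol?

Repeatedly combine the two least-probable nodes; the expected code length is the sum of the merged weights.
merge 27/250 + 101/500 → 31/100
merge 133/500 + 31/100 → 72/125
merge 53/125 + 72/125 → 1
L = 31/100 + 72/125 + 1 = 943/500 = 1.886 bits/symbol.

1.886 bits/symbol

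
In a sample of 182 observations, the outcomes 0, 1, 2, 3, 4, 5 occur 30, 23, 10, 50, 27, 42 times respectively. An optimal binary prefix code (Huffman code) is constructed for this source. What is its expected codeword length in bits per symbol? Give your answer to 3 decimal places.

Probabilities are the counts divided by 182.
Repeatedly combine the two least-probable nodes; the expected code length is the sum of the merged weights.
merge 5/91 + 23/182 → 33/182
merge 27/182 + 15/91 → 57/182
merge 33/182 + 3/13 → 75/182
merge 25/91 + 57/182 → 107/182
merge 75/182 + 107/182 → 1
L = 33/182 + 57/182 + 75/182 + 107/182 + 1 = 227/91 ≈ 2.495 bits/symbol.

2.495 bits/symbol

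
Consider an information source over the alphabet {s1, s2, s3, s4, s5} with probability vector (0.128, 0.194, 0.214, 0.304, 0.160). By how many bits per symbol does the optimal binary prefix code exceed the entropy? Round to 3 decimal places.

0.028 bits

Entropy H = −Σ p log₂ p ≈ 2.2598 bits.
Huffman merges: 16/125+4/25→36/125; 97/500+107/500→51/125; 36/125+38/125→74/125; 51/125+74/125→1. L = 286/125 ≈ 2.2880.
L − H = 2.2880 − 2.2598 = 0.028 bits.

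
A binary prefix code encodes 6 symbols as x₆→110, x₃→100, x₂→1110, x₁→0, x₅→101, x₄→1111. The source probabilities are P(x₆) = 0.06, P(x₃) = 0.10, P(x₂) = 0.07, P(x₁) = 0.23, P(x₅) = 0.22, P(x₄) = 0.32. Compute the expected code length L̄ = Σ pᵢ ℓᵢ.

2.93 bits/symbol

L̄ = Σ pᵢ·ℓᵢ = 0.06·3 + 0.10·3 + 0.07·4 + 0.23·1 + 0.22·3 + 0.32·4 = 2.93 bits/symbol.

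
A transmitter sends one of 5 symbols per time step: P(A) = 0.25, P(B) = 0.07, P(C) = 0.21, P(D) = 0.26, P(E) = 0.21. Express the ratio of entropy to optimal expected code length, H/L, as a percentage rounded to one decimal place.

97.3%

Entropy H = −Σ p log₂ p ≈ 2.2195 bits.
Huffman merges: 7/100+21/100→7/25; 21/100+1/4→23/50; 13/50+7/25→27/50; 23/50+27/50→1. L = 57/25 ≈ 2.2800.
Efficiency = H/L = 2.2195/2.2800 = 97.3%.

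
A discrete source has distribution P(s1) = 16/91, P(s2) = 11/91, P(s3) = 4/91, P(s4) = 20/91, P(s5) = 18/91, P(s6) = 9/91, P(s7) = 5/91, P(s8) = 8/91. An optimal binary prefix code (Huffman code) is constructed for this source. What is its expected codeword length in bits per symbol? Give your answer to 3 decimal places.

Repeatedly combine the two least-probable nodes; the expected code length is the sum of the merged weights.
merge 4/91 + 5/91 → 9/91
merge 8/91 + 9/91 → 17/91
merge 9/91 + 11/91 → 20/91
merge 16/91 + 17/91 → 33/91
merge 18/91 + 20/91 → 38/91
merge 20/91 + 33/91 → 53/91
merge 38/91 + 53/91 → 1
L = 9/91 + 17/91 + 20/91 + 33/91 + 38/91 + 53/91 + 1 = 261/91 ≈ 2.868 bits/symbol.

2.868 bits/symbol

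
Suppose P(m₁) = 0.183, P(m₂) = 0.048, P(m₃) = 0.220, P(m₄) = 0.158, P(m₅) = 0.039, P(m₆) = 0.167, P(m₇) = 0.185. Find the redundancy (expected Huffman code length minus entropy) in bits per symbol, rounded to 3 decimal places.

Entropy H = −Σ p log₂ p ≈ 2.6239 bits.
Huffman merges: 39/1000+6/125→87/1000; 87/1000+79/500→49/200; 167/1000+183/1000→7/20; 37/200+11/50→81/200; 49/200+7/20→119/200; 81/200+119/200→1. L = 1341/500 ≈ 2.6820.
L − H = 2.6820 − 2.6239 = 0.058 bits.

0.058 bits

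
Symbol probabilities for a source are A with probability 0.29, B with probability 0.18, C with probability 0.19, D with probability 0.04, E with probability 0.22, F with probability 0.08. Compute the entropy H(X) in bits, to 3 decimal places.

H = −Σ pᵢ log₂ pᵢ.
−0.29·log₂(0.29) = 0.5179
−0.18·log₂(0.18) = 0.4453
−0.19·log₂(0.19) = 0.4552
−0.04·log₂(0.04) = 0.1858
−0.22·log₂(0.22) = 0.4806
−0.08·log₂(0.08) = 0.2915
Sum ≈ 2.3763 → 2.376 bits.

2.376 bits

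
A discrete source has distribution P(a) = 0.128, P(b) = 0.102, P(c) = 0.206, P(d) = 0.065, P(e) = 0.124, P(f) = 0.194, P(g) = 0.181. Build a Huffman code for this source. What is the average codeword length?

Repeatedly combine the two least-probable nodes; the expected code length is the sum of the merged weights.
merge 13/200 + 51/500 → 167/1000
merge 31/250 + 16/125 → 63/250
merge 167/1000 + 181/1000 → 87/250
merge 97/500 + 103/500 → 2/5
merge 63/250 + 87/250 → 3/5
merge 2/5 + 3/5 → 1
L = 167/1000 + 63/250 + 87/250 + 2/5 + 3/5 + 1 = 2767/1000 = 2.767 bits/symbol.

2.767 bits/symbol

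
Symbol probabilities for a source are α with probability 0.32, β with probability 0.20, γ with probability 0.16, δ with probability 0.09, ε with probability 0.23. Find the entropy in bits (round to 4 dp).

2.2138 bits

H = −Σ pᵢ log₂ pᵢ.
−0.32·log₂(0.32) = 0.5260
−0.20·log₂(0.20) = 0.4644
−0.16·log₂(0.16) = 0.4230
−0.09·log₂(0.09) = 0.3127
−0.23·log₂(0.23) = 0.4877
Sum ≈ 2.2138 → 2.2138 bits.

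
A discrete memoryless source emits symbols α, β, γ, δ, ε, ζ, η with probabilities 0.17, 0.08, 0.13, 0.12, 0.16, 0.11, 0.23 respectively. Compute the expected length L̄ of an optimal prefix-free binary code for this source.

2.77 bits/symbol

Repeatedly combine the two least-probable nodes; the expected code length is the sum of the merged weights.
merge 2/25 + 11/100 → 19/100
merge 3/25 + 13/100 → 1/4
merge 4/25 + 17/100 → 33/100
merge 19/100 + 23/100 → 21/50
merge 1/4 + 33/100 → 29/50
merge 21/50 + 29/50 → 1
L = 19/100 + 1/4 + 33/100 + 21/50 + 29/50 + 1 = 277/100 = 2.77 bits/symbol.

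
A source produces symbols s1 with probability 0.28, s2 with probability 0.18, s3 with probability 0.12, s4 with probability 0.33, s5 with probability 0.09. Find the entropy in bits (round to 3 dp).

2.167 bits

H = −Σ pᵢ log₂ pᵢ.
−0.28·log₂(0.28) = 0.5142
−0.18·log₂(0.18) = 0.4453
−0.12·log₂(0.12) = 0.3671
−0.33·log₂(0.33) = 0.5278
−0.09·log₂(0.09) = 0.3127
Sum ≈ 2.1671 → 2.167 bits.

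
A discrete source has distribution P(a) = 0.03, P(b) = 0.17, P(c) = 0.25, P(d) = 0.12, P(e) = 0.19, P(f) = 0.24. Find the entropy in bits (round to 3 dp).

2.403 bits

H = −Σ pᵢ log₂ pᵢ.
−0.03·log₂(0.03) = 0.1518
−0.17·log₂(0.17) = 0.4346
−0.25·log₂(0.25) = 0.5000
−0.12·log₂(0.12) = 0.3671
−0.19·log₂(0.19) = 0.4552
−0.24·log₂(0.24) = 0.4941
Sum ≈ 2.4028 → 2.403 bits.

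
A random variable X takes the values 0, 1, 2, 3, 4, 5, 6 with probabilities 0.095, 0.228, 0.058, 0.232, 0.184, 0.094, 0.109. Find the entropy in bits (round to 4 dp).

2.6547 bits

H = −Σ pᵢ log₂ pᵢ.
−0.095·log₂(0.095) = 0.3226
−0.228·log₂(0.228) = 0.4863
−0.058·log₂(0.058) = 0.2383
−0.232·log₂(0.232) = 0.4890
−0.184·log₂(0.184) = 0.4494
−0.094·log₂(0.094) = 0.3207
−0.109·log₂(0.109) = 0.3485
Sum ≈ 2.6547 → 2.6547 bits.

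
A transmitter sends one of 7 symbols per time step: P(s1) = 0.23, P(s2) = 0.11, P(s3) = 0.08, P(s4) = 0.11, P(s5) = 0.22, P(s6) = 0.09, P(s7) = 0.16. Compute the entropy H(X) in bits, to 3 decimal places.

2.696 bits

H = −Σ pᵢ log₂ pᵢ.
−0.23·log₂(0.23) = 0.4877
−0.11·log₂(0.11) = 0.3503
−0.08·log₂(0.08) = 0.2915
−0.11·log₂(0.11) = 0.3503
−0.22·log₂(0.22) = 0.4806
−0.09·log₂(0.09) = 0.3127
−0.16·log₂(0.16) = 0.4230
Sum ≈ 2.6960 → 2.696 bits.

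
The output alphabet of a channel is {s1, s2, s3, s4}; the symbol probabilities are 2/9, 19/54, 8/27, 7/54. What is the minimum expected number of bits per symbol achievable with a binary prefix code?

2 bits/symbol

Repeatedly combine the two least-probable nodes; the expected code length is the sum of the merged weights.
merge 7/54 + 2/9 → 19/54
merge 8/27 + 19/54 → 35/54
merge 19/54 + 35/54 → 1
L = 19/54 + 35/54 + 1 = 2 bits/symbol.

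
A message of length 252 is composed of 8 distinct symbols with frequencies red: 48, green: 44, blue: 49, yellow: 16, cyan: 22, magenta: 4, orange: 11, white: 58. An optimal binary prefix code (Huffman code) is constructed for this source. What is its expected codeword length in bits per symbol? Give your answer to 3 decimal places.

2.758 bits/symbol

Probabilities are the counts divided by 252.
Repeatedly combine the two least-probable nodes; the expected code length is the sum of the merged weights.
merge 1/63 + 11/252 → 5/84
merge 5/84 + 4/63 → 31/252
merge 11/126 + 31/252 → 53/252
merge 11/63 + 4/21 → 23/63
merge 7/36 + 53/252 → 17/42
merge 29/126 + 23/63 → 25/42
merge 17/42 + 25/42 → 1
L = 5/84 + 31/252 + 53/252 + 23/63 + 17/42 + 25/42 + 1 = 695/252 ≈ 2.758 bits/symbol.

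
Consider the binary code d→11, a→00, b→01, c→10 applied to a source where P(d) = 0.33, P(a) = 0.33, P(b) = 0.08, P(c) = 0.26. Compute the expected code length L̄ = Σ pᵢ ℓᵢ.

2 bits/symbol

L̄ = Σ pᵢ·ℓᵢ = 0.33·2 + 0.33·2 + 0.08·2 + 0.26·2 = 2 bits/symbol.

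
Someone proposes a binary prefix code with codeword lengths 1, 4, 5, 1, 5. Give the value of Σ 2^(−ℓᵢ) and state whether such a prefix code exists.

With common denominator 2^5 = 32: Σ 2^(−ℓᵢ) = 16/32 + 2/32 + 1/32 + 16/32 + 1/32 = 36/32 = 1.125.
Kraft's inequality requires Σ ≤ 1; here Σ = 1.125 > 1, so no such prefix code exists.

1.125; no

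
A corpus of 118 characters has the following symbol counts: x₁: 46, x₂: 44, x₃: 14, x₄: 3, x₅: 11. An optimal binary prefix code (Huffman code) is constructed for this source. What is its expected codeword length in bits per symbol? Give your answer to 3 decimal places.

Probabilities are the counts divided by 118.
Repeatedly combine the two least-probable nodes; the expected code length is the sum of the merged weights.
merge 3/118 + 11/118 → 7/59
merge 7/59 + 7/59 → 14/59
merge 14/59 + 22/59 → 36/59
merge 23/59 + 36/59 → 1
L = 7/59 + 14/59 + 36/59 + 1 = 116/59 ≈ 1.966 bits/symbol.

1.966 bits/symbol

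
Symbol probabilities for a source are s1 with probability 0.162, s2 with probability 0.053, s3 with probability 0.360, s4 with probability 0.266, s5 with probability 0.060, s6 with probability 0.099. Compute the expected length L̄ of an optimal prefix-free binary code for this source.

Repeatedly combine the two least-probable nodes; the expected code length is the sum of the merged weights.
merge 53/1000 + 3/50 → 113/1000
merge 99/1000 + 113/1000 → 53/250
merge 81/500 + 53/250 → 187/500
merge 133/500 + 9/25 → 313/500
merge 187/500 + 313/500 → 1
L = 113/1000 + 53/250 + 187/500 + 313/500 + 1 = 93/40 = 2.325 bits/symbol.

2.325 bits/symbol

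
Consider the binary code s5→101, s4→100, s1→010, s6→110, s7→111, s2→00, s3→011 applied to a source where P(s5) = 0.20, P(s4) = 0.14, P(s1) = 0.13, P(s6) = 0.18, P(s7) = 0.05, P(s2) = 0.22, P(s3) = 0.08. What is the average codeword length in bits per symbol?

2.78 bits/symbol

L̄ = Σ pᵢ·ℓᵢ = 0.20·3 + 0.14·3 + 0.13·3 + 0.18·3 + 0.05·3 + 0.22·2 + 0.08·3 = 2.78 bits/symbol.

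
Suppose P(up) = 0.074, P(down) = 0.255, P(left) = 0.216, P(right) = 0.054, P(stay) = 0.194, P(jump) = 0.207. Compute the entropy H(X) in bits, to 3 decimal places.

H = −Σ pᵢ log₂ pᵢ.
−0.074·log₂(0.074) = 0.2780
−0.255·log₂(0.255) = 0.5027
−0.216·log₂(0.216) = 0.4776
−0.054·log₂(0.054) = 0.2274
−0.194·log₂(0.194) = 0.4590
−0.207·log₂(0.207) = 0.4704
Sum ≈ 2.4150 → 2.415 bits.

2.415 bits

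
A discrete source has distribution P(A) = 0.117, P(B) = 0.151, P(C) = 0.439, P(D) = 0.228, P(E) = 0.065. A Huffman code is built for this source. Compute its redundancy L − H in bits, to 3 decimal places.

0.038 bits

Entropy H = −Σ p log₂ p ≈ 2.0380 bits.
Huffman merges: 13/200+117/1000→91/500; 151/1000+91/500→333/1000; 57/250+333/1000→561/1000; 439/1000+561/1000→1. L = 519/250 ≈ 2.0760.
L − H = 2.0760 − 2.0380 = 0.038 bits.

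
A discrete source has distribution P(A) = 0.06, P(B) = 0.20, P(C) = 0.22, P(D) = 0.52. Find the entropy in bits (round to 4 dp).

1.6791 bits

H = −Σ pᵢ log₂ pᵢ.
−0.06·log₂(0.06) = 0.2435
−0.20·log₂(0.20) = 0.4644
−0.22·log₂(0.22) = 0.4806
−0.52·log₂(0.52) = 0.4906
Sum ≈ 1.6791 → 1.6791 bits.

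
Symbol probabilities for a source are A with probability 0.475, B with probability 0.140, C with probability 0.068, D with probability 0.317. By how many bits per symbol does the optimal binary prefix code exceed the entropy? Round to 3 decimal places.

0.037 bits

Entropy H = −Σ p log₂ p ≈ 1.6964 bits.
Huffman merges: 17/250+7/50→26/125; 26/125+317/1000→21/40; 19/40+21/40→1. L = 1733/1000 ≈ 1.7330.
L − H = 1.7330 − 1.6964 = 0.037 bits.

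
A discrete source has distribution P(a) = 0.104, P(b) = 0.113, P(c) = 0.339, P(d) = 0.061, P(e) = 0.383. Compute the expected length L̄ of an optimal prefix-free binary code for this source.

Repeatedly combine the two least-probable nodes; the expected code length is the sum of the merged weights.
merge 61/1000 + 13/125 → 33/200
merge 113/1000 + 33/200 → 139/500
merge 139/500 + 339/1000 → 617/1000
merge 383/1000 + 617/1000 → 1
L = 33/200 + 139/500 + 617/1000 + 1 = 103/50 = 2.06 bits/symbol.

2.06 bits/symbol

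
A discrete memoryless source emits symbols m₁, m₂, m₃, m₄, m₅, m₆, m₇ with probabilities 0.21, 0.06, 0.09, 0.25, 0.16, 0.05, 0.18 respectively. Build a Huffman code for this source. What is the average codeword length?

Repeatedly combine the two least-probable nodes; the expected code length is the sum of the merged weights.
merge 1/20 + 3/50 → 11/100
merge 9/100 + 11/100 → 1/5
merge 4/25 + 9/50 → 17/50
merge 1/5 + 21/100 → 41/100
merge 1/4 + 17/50 → 59/100
merge 41/100 + 59/100 → 1
L = 11/100 + 1/5 + 17/50 + 41/100 + 59/100 + 1 = 53/20 = 2.65 bits/symbol.

2.65 bits/symbol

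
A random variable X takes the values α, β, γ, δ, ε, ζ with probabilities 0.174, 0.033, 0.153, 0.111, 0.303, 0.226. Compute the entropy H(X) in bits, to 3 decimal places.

H = −Σ pᵢ log₂ pᵢ.
−0.174·log₂(0.174) = 0.4390
−0.033·log₂(0.033) = 0.1624
−0.153·log₂(0.153) = 0.4144
−0.111·log₂(0.111) = 0.3520
−0.303·log₂(0.303) = 0.5220
−0.226·log₂(0.226) = 0.4849
Sum ≈ 2.3746 → 2.375 bits.

2.375 bits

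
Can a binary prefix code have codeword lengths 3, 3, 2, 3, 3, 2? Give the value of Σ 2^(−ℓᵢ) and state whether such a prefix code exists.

With common denominator 2^3 = 8: Σ 2^(−ℓᵢ) = 1/8 + 1/8 + 2/8 + 1/8 + 1/8 + 2/8 = 8/8 = 1.
Kraft's inequality requires Σ ≤ 1; here Σ = 1 ≤ 1, so such a prefix code exists.

1; yes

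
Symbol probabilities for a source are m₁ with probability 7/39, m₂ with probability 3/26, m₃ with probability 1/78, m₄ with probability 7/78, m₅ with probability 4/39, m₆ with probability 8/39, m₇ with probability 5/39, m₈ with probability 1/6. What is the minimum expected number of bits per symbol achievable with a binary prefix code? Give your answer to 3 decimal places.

Repeatedly combine the two least-probable nodes; the expected code length is the sum of the merged weights.
merge 1/78 + 7/78 → 4/39
merge 4/39 + 4/39 → 8/39
merge 3/26 + 5/39 → 19/78
merge 1/6 + 7/39 → 9/26
merge 8/39 + 8/39 → 16/39
merge 19/78 + 9/26 → 23/39
merge 16/39 + 23/39 → 1
L = 4/39 + 8/39 + 19/78 + 9/26 + 16/39 + 23/39 + 1 = 113/39 ≈ 2.897 bits/symbol.

2.897 bits/symbol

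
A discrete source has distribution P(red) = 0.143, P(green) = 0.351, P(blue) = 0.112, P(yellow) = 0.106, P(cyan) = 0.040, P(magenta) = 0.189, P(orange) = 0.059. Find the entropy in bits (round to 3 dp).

2.509 bits

H = −Σ pᵢ log₂ pᵢ.
−0.143·log₂(0.143) = 0.4012
−0.351·log₂(0.351) = 0.5302
−0.112·log₂(0.112) = 0.3537
−0.106·log₂(0.106) = 0.3432
−0.040·log₂(0.040) = 0.1858
−0.189·log₂(0.189) = 0.4543
−0.059·log₂(0.059) = 0.2409
Sum ≈ 2.5093 → 2.509 bits.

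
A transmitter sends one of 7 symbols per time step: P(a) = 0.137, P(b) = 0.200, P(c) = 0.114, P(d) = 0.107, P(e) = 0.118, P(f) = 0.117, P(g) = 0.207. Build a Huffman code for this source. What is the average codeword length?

Repeatedly combine the two least-probable nodes; the expected code length is the sum of the merged weights.
merge 107/1000 + 57/500 → 221/1000
merge 117/1000 + 59/500 → 47/200
merge 137/1000 + 1/5 → 337/1000
merge 207/1000 + 221/1000 → 107/250
merge 47/200 + 337/1000 → 143/250
merge 107/250 + 143/250 → 1
L = 221/1000 + 47/200 + 337/1000 + 107/250 + 143/250 + 1 = 2793/1000 = 2.793 bits/symbol.

2.793 bits/symbol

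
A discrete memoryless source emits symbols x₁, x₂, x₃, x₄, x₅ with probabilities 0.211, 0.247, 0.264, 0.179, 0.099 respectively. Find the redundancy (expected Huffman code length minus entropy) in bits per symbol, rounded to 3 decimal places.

Entropy H = −Σ p log₂ p ≈ 2.2538 bits.
Huffman merges: 99/1000+179/1000→139/500; 211/1000+247/1000→229/500; 33/125+139/500→271/500; 229/500+271/500→1. L = 1139/500 ≈ 2.2780.
L − H = 2.2780 − 2.2538 = 0.024 bits.

0.024 bits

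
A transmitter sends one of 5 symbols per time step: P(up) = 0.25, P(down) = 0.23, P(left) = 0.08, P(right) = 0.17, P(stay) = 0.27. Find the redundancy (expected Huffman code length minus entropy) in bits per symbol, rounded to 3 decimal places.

0.026 bits

Entropy H = −Σ p log₂ p ≈ 2.2238 bits.
Huffman merges: 2/25+17/100→1/4; 23/100+1/4→12/25; 1/4+27/100→13/25; 12/25+13/25→1. L = 9/4 ≈ 2.2500.
L − H = 2.2500 − 2.2238 = 0.026 bits.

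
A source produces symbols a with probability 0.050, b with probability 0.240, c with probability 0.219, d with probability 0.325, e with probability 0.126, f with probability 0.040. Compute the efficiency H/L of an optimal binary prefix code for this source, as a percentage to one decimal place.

Entropy H = −Σ p log₂ p ≈ 2.2793 bits.
Huffman merges: 1/25+1/20→9/100; 9/100+63/500→27/125; 27/125+219/1000→87/200; 6/25+13/40→113/200; 87/200+113/200→1. L = 1153/500 ≈ 2.3060.
Efficiency = H/L = 2.2793/2.3060 = 98.8%.

98.8%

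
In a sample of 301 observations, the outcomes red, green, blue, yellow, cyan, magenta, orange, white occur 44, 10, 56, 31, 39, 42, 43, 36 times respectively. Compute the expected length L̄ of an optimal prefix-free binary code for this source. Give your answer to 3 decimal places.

2.950 bits/symbol

Probabilities are the counts divided by 301.
Repeatedly combine the two least-probable nodes; the expected code length is the sum of the merged weights.
merge 10/301 + 31/301 → 41/301
merge 36/301 + 39/301 → 75/301
merge 41/301 + 6/43 → 83/301
merge 1/7 + 44/301 → 87/301
merge 8/43 + 75/301 → 131/301
merge 83/301 + 87/301 → 170/301
merge 131/301 + 170/301 → 1
L = 41/301 + 75/301 + 83/301 + 87/301 + 131/301 + 170/301 + 1 = 888/301 ≈ 2.950 bits/symbol.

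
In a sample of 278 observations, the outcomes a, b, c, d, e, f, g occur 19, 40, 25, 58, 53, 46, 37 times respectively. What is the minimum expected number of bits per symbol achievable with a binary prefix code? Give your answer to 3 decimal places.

Probabilities are the counts divided by 278.
Repeatedly combine the two least-probable nodes; the expected code length is the sum of the merged weights.
merge 19/278 + 25/278 → 22/139
merge 37/278 + 20/139 → 77/278
merge 22/139 + 23/139 → 45/139
merge 53/278 + 29/139 → 111/278
merge 77/278 + 45/139 → 167/278
merge 111/278 + 167/278 → 1
L = 22/139 + 77/278 + 45/139 + 111/278 + 167/278 + 1 = 767/278 ≈ 2.759 bits/symbol.

2.759 bits/symbol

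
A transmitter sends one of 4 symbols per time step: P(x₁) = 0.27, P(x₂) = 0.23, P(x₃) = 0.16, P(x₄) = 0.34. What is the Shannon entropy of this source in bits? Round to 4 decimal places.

1.9499 bits

H = −Σ pᵢ log₂ pᵢ.
−0.27·log₂(0.27) = 0.5100
−0.23·log₂(0.23) = 0.4877
−0.16·log₂(0.16) = 0.4230
−0.34·log₂(0.34) = 0.5292
Sum ≈ 1.9499 → 1.9499 bits.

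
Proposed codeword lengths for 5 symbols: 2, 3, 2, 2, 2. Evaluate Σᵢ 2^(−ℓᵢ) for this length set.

With common denominator 2^3 = 8: Σ 2^(−ℓᵢ) = 2/8 + 1/8 + 2/8 + 2/8 + 2/8 = 9/8 = 1.125.

1.125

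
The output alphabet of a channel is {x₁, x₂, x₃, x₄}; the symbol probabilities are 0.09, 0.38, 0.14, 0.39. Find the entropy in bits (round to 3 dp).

1.770 bits

H = −Σ pᵢ log₂ pᵢ.
−0.09·log₂(0.09) = 0.3127
−0.38·log₂(0.38) = 0.5305
−0.14·log₂(0.14) = 0.3971
−0.39·log₂(0.39) = 0.5298
Sum ≈ 1.7700 → 1.770 bits.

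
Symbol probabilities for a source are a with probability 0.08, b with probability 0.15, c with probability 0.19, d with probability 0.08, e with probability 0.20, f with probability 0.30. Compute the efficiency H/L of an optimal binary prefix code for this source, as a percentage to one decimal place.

Entropy H = −Σ p log₂ p ≈ 2.4343 bits.
Huffman merges: 2/25+2/25→4/25; 3/20+4/25→31/100; 19/100+1/5→39/100; 3/10+31/100→61/100; 39/100+61/100→1. L = 247/100 ≈ 2.4700.
Efficiency = H/L = 2.4343/2.4700 = 98.6%.

98.6%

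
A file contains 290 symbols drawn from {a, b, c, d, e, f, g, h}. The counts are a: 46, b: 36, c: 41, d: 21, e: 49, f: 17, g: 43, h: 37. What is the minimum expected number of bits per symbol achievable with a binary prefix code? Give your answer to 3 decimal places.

2.962 bits/symbol

Probabilities are the counts divided by 290.
Repeatedly combine the two least-probable nodes; the expected code length is the sum of the merged weights.
merge 17/290 + 21/290 → 19/145
merge 18/145 + 37/290 → 73/290
merge 19/145 + 41/290 → 79/290
merge 43/290 + 23/145 → 89/290
merge 49/290 + 73/290 → 61/145
merge 79/290 + 89/290 → 84/145
merge 61/145 + 84/145 → 1
L = 19/145 + 73/290 + 79/290 + 89/290 + 61/145 + 84/145 + 1 = 859/290 ≈ 2.962 bits/symbol.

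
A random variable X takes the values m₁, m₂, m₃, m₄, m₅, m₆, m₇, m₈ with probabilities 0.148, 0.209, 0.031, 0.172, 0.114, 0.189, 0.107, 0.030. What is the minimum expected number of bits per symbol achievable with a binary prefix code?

2.831 bits/symbol

Repeatedly combine the two least-probable nodes; the expected code length is the sum of the merged weights.
merge 3/100 + 31/1000 → 61/1000
merge 61/1000 + 107/1000 → 21/125
merge 57/500 + 37/250 → 131/500
merge 21/125 + 43/250 → 17/50
merge 189/1000 + 209/1000 → 199/500
merge 131/500 + 17/50 → 301/500
merge 199/500 + 301/500 → 1
L = 61/1000 + 21/125 + 131/500 + 17/50 + 199/500 + 301/500 + 1 = 2831/1000 = 2.831 bits/symbol.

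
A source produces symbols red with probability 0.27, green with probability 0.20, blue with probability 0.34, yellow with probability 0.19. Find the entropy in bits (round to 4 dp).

H = −Σ pᵢ log₂ pᵢ.
−0.27·log₂(0.27) = 0.5100
−0.20·log₂(0.20) = 0.4644
−0.34·log₂(0.34) = 0.5292
−0.19·log₂(0.19) = 0.4552
Sum ≈ 1.9588 → 1.9588 bits.

1.9588 bits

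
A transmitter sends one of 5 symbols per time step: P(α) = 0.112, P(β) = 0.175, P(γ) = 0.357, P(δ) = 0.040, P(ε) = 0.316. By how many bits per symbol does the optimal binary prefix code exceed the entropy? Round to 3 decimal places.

0.087 bits

Entropy H = −Σ p log₂ p ≈ 2.0352 bits.
Huffman merges: 1/25+14/125→19/125; 19/125+7/40→327/1000; 79/250+327/1000→643/1000; 357/1000+643/1000→1. L = 1061/500 ≈ 2.1220.
L − H = 2.1220 − 2.0352 = 0.087 bits.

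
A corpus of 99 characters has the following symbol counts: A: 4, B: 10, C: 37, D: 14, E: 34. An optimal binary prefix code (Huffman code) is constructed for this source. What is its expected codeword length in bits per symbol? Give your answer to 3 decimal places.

2.051 bits/symbol

Probabilities are the counts divided by 99.
Repeatedly combine the two least-probable nodes; the expected code length is the sum of the merged weights.
merge 4/99 + 10/99 → 14/99
merge 14/99 + 14/99 → 28/99
merge 28/99 + 34/99 → 62/99
merge 37/99 + 62/99 → 1
L = 14/99 + 28/99 + 62/99 + 1 = 203/99 ≈ 2.051 bits/symbol.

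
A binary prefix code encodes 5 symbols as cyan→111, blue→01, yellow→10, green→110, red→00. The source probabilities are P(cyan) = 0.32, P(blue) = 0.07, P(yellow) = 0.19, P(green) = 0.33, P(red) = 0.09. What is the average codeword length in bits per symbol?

2.65 bits/symbol

L̄ = Σ pᵢ·ℓᵢ = 0.32·3 + 0.07·2 + 0.19·2 + 0.33·3 + 0.09·2 = 2.65 bits/symbol.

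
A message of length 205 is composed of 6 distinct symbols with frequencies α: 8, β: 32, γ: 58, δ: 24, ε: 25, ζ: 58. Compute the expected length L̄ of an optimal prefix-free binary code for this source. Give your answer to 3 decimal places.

Probabilities are the counts divided by 205.
Repeatedly combine the two least-probable nodes; the expected code length is the sum of the merged weights.
merge 8/205 + 24/205 → 32/205
merge 5/41 + 32/205 → 57/205
merge 32/205 + 57/205 → 89/205
merge 58/205 + 58/205 → 116/205
merge 89/205 + 116/205 → 1
L = 32/205 + 57/205 + 89/205 + 116/205 + 1 = 499/205 ≈ 2.434 bits/symbol.

2.434 bits/symbol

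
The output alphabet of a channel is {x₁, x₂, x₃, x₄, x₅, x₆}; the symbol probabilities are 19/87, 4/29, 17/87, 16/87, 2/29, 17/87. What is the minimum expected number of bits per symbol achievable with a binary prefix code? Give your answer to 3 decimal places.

2.586 bits/symbol

Repeatedly combine the two least-probable nodes; the expected code length is the sum of the merged weights.
merge 2/29 + 4/29 → 6/29
merge 16/87 + 17/87 → 11/29
merge 17/87 + 6/29 → 35/87
merge 19/87 + 11/29 → 52/87
merge 35/87 + 52/87 → 1
L = 6/29 + 11/29 + 35/87 + 52/87 + 1 = 75/29 ≈ 2.586 bits/symbol.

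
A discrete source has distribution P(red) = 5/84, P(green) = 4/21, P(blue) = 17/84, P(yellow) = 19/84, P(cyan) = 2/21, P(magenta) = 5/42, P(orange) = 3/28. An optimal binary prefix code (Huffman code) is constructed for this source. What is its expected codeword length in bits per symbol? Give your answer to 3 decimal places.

2.726 bits/symbol

Repeatedly combine the two least-probable nodes; the expected code length is the sum of the merged weights.
merge 5/84 + 2/21 → 13/84
merge 3/28 + 5/42 → 19/84
merge 13/84 + 4/21 → 29/84
merge 17/84 + 19/84 → 3/7
merge 19/84 + 29/84 → 4/7
merge 3/7 + 4/7 → 1
L = 13/84 + 19/84 + 29/84 + 3/7 + 4/7 + 1 = 229/84 ≈ 2.726 bits/symbol.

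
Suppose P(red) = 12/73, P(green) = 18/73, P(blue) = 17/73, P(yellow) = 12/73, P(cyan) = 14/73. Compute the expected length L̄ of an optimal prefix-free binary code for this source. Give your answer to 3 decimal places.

2.329 bits/symbol

Repeatedly combine the two least-probable nodes; the expected code length is the sum of the merged weights.
merge 12/73 + 12/73 → 24/73
merge 14/73 + 17/73 → 31/73
merge 18/73 + 24/73 → 42/73
merge 31/73 + 42/73 → 1
L = 24/73 + 31/73 + 42/73 + 1 = 170/73 ≈ 2.329 bits/symbol.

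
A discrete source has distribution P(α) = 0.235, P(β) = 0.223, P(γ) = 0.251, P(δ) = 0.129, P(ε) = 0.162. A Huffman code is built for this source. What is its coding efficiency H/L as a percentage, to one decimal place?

Entropy H = −Σ p log₂ p ≈ 2.2808 bits.
Huffman merges: 129/1000+81/500→291/1000; 223/1000+47/200→229/500; 251/1000+291/1000→271/500; 229/500+271/500→1. L = 2291/1000 ≈ 2.2910.
Efficiency = H/L = 2.2808/2.2910 = 99.6%.

99.6%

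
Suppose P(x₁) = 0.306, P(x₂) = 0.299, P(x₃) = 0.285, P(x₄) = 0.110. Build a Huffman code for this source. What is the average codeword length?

2 bits/symbol

Repeatedly combine the two least-probable nodes; the expected code length is the sum of the merged weights.
merge 11/100 + 57/200 → 79/200
merge 299/1000 + 153/500 → 121/200
merge 79/200 + 121/200 → 1
L = 79/200 + 121/200 + 1 = 2 bits/symbol.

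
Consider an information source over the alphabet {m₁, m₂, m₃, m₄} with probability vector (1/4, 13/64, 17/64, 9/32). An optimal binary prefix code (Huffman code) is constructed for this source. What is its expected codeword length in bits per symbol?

Repeatedly combine the two least-probable nodes; the expected code length is the sum of the merged weights.
merge 13/64 + 1/4 → 29/64
merge 17/64 + 9/32 → 35/64
merge 29/64 + 35/64 → 1
L = 29/64 + 35/64 + 1 = 2 bits/symbol.

2 bits/symbol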